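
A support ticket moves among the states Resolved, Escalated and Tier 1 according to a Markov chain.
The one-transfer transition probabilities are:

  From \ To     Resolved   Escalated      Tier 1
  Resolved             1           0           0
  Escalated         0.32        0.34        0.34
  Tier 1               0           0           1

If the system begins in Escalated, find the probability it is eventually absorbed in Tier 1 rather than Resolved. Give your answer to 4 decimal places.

Let h(s) be the probability of absorption at Tier 1 starting from transient state s. Then h(Tier 1) = 1 and h(Resolved) = 0. By first-step analysis:
h(Escalated) = 0.32·0 + 0.34·h(Escalated) + 0.34·1
Solving: h(Escalated) = 0.5152.
Starting from Escalated, the probability is 0.5152.

0.5152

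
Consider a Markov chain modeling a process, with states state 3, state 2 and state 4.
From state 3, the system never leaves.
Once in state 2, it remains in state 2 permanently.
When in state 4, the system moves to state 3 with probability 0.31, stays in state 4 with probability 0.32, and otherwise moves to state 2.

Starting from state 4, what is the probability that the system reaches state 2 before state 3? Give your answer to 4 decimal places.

Let h(s) be the probability of absorption at state 2 starting from transient state s. Then h(state 2) = 1 and h(state 3) = 0. By first-step analysis:
h(state 4) = 0.31·0 + 0.37·1 + 0.32·h(state 4)
Solving: h(state 4) = 0.5441.
Starting from state 4, the probability is 0.5441.

0.5441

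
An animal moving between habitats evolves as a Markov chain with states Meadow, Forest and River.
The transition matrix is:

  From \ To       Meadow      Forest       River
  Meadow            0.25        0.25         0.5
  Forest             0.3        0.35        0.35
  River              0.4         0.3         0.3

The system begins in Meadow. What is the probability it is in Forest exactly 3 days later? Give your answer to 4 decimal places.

Propagate the distribution vector 3 days from Meadow.
After 0 days: (1.0000, 0.0000, 0.0000)
After 1 day: (0.2500, 0.2500, 0.5000)
After 2 days: (0.3375, 0.3000, 0.3625)
After 3 days: (0.3194, 0.2981, 0.3825)
P(in Forest after 3 days) = 0.2981

0.2981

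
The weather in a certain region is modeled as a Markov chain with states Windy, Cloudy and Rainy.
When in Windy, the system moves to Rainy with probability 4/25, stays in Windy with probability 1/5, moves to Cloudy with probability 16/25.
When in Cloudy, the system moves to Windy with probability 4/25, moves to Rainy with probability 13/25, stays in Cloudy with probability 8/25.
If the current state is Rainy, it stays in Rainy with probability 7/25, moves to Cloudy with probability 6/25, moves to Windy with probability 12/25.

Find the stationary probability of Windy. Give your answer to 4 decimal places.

Let the stationary distribution be π with π = πP and π_1 + π_2 + π_3 = 1.
π_1 = 0.2·π_1 + 0.16·π_2 + 0.48·π_3
π_2 = 0.64·π_1 + 0.32·π_2 + 0.24·π_3
Solving with the normalization constraint gives π = (0.2794, 0.3824, 0.3382).
So the stationary probability of Windy is 0.2794.

0.2794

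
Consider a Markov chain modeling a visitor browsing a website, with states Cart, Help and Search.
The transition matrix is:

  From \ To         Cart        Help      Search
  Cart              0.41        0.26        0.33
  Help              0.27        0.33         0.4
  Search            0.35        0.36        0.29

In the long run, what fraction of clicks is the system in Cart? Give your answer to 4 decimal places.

0.3454

Let the stationary distribution be π with π = πP and π_1 + π_2 + π_3 = 1.
π_1 = 0.41·π_1 + 0.27·π_2 + 0.35·π_3
π_2 = 0.26·π_1 + 0.33·π_2 + 0.36·π_3
Solving with the normalization constraint gives π = (0.3454, 0.3160, 0.3386).
So the stationary probability of Cart is 0.3454.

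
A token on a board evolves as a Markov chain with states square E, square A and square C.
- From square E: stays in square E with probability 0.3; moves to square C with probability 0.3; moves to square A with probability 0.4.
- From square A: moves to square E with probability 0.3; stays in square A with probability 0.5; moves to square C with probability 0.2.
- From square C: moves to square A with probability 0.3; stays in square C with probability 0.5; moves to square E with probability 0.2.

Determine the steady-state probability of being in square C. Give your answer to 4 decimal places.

Let the stationary distribution be π with π = πP and π_1 + π_2 + π_3 = 1.
π_1 = 0.3·π_1 + 0.3·π_2 + 0.2·π_3
π_2 = 0.4·π_1 + 0.5·π_2 + 0.3·π_3
Solving with the normalization constraint gives π = (0.2676, 0.4085, 0.3239).
So the stationary probability of square C is 0.3239.

0.3239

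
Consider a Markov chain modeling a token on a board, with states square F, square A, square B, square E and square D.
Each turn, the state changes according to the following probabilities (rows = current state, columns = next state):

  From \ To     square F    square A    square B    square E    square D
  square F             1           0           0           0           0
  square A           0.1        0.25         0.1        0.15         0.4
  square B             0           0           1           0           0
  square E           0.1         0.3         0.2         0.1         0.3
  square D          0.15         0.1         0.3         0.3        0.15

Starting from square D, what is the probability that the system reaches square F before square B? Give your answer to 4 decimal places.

Let h(s) be the probability of absorption at square F starting from transient state s. Then h(square F) = 1 and h(square B) = 0. By first-step analysis:
h(square A) = 0.1·1 + 0.25·h(square A) + 0.1·0 + 0.15·h(square E) + 0.4·h(square D)
h(square E) = 0.1·1 + 0.3·h(square A) + 0.2·0 + 0.1·h(square E) + 0.3·h(square D)
h(square D) = 0.15·1 + 0.1·h(square A) + 0.3·0 + 0.3·h(square E) + 0.15·h(square D)
Solving: h(square A) = 0.3908, h(square E) = 0.3576, h(square D) = 0.3487.
Starting from square D, the probability is 0.3487.

0.3487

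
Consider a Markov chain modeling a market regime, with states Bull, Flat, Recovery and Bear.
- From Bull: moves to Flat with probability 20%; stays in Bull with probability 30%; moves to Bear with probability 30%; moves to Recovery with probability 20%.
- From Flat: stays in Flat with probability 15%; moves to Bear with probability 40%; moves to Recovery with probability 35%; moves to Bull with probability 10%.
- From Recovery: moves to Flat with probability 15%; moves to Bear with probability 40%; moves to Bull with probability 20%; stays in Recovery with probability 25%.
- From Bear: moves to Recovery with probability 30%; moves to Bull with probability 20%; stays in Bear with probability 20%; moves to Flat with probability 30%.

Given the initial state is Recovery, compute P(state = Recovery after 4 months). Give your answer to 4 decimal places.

Propagate the distribution vector 4 months from Recovery.
After 0 months: (0.0000, 0.0000, 1.0000, 0.0000)
After 1 month: (0.2000, 0.1500, 0.2500, 0.4000)
After 2 months: (0.2050, 0.2200, 0.2750, 0.3000)
After 3 months: (0.1985, 0.2053, 0.2768, 0.3195)
After 4 months: (0.1993, 0.2079, 0.2766, 0.3163)
P(in Recovery after 4 months) = 0.2766

0.2766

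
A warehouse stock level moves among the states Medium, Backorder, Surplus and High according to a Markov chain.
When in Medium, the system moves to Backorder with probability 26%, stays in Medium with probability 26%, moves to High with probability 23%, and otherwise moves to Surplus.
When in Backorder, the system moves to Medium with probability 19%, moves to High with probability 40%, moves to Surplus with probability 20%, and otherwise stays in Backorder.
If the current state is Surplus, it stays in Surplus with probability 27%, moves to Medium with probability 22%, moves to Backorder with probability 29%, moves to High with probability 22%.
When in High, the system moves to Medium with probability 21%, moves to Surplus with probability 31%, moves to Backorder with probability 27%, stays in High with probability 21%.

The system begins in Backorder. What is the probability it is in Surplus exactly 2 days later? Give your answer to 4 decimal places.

0.2675

Propagate the distribution vector 2 days from Backorder.
After 0 days: (0.0000, 1.0000, 0.0000, 0.0000)
After 1 day: (0.1900, 0.2100, 0.2000, 0.4000)
After 2 days: (0.2173, 0.2595, 0.2675, 0.2557)
P(in Surplus after 2 days) = 0.2675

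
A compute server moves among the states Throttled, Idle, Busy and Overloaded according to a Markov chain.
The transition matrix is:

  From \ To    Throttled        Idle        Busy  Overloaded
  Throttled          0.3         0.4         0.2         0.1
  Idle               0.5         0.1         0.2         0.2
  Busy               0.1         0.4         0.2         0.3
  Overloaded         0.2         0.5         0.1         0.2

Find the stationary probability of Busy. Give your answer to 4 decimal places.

Let the stationary distribution be π with π = πP and π_1 + π_2 + π_3 + π_4 = 1.
π_1 = 0.3·π_1 + 0.5·π_2 + 0.1·π_3 + 0.2·π_4
π_2 = 0.4·π_1 + 0.1·π_2 + 0.4·π_3 + 0.5·π_4
π_3 = 0.2·π_1 + 0.2·π_2 + 0.2·π_3 + 0.1·π_4
Solving with the normalization constraint gives π = (0.3094, 0.3221, 0.1813, 0.1872).
So the stationary probability of Busy is 0.1813.

0.1813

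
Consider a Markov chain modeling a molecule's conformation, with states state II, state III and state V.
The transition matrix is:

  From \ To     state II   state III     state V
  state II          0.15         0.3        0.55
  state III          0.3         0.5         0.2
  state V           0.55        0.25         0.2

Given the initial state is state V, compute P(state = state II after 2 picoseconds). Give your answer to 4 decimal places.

0.2675

Sum over the intermediate state after 1 picosecond:
P = P(state V→state II)·P(state II→state II) + P(state V→state III)·P(state III→state II) + P(state V→state V)·P(state V→state II)
  = 0.55×0.15 + 0.25×0.3 + 0.2×0.55
  = 0.0825 + 0.0750 + 0.1100 = 0.2675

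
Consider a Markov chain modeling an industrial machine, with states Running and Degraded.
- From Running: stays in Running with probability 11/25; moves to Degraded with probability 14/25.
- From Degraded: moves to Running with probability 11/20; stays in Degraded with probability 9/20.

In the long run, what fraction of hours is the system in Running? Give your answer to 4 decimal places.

Let the stationary distribution be π with π = πP and π_1 + π_2 = 1.
π_1 = 0.44·π_1 + 0.55·π_2
Solving with the normalization constraint gives π = (0.4955, 0.5045).
So the stationary probability of Running is 0.4955.

0.4955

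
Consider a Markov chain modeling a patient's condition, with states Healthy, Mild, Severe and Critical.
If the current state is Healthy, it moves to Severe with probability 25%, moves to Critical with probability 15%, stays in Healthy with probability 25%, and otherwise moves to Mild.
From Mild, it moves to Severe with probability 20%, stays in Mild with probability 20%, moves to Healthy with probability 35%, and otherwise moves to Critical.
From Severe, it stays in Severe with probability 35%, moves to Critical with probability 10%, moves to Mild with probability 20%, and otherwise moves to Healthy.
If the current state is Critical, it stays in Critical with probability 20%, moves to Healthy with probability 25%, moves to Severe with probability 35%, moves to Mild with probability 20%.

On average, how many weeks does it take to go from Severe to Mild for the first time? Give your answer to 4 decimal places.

Let t(s) be the expected number of weeks to first reach Mild from state s, with t(Mild) = 0. Conditioning on the first week:
t(Healthy) = 1 + 0.25·t(Healthy) + 0.25·t(Severe) + 0.15·t(Critical)
t(Severe) = 1 + 0.35·t(Healthy) + 0.35·t(Severe) + 0.1·t(Critical)
t(Critical) = 1 + 0.25·t(Healthy) + 0.35·t(Severe) + 0.2·t(Critical)
Solving: t(Healthy) = 3.5138, t(Severe) = 4.0654, t(Critical) = 4.1267.
Expected weeks from Severe to Mild: 4.0654.

4.0654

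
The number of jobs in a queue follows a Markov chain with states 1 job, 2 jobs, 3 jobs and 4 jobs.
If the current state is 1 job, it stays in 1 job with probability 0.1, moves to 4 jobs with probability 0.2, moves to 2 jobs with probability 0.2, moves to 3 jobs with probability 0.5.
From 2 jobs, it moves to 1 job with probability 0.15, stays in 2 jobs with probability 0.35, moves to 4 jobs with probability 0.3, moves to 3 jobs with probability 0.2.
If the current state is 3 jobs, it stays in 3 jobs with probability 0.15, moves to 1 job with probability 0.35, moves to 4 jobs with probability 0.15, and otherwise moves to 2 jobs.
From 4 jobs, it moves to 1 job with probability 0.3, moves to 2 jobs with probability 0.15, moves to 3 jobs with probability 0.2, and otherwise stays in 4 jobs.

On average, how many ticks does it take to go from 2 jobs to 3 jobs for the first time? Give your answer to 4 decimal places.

3.9130

Let t(s) be the expected number of ticks to first reach 3 jobs from state s, with t(3 jobs) = 0. Conditioning on the first tick:
t(1 job) = 1 + 0.1·t(1 job) + 0.2·t(2 jobs) + 0.2·t(4 jobs)
t(2 jobs) = 1 + 0.15·t(1 job) + 0.35·t(2 jobs) + 0.3·t(4 jobs)
t(4 jobs) = 1 + 0.3·t(1 job) + 0.15·t(2 jobs) + 0.35·t(4 jobs)
Solving: t(1 job) = 2.8116, t(2 jobs) = 3.9130, t(4 jobs) = 3.7391.
Expected ticks from 2 jobs to 3 jobs: 3.9130.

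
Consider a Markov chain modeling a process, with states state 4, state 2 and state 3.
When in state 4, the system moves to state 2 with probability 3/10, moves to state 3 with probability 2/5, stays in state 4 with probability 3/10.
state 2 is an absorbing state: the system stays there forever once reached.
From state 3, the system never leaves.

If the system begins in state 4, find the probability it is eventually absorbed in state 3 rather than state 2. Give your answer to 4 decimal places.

Let h(s) be the probability of absorption at state 3 starting from transient state s. Then h(state 3) = 1 and h(state 2) = 0. By first-step analysis:
h(state 4) = 0.3·h(state 4) + 0.3·0 + 0.4·1
Solving: h(state 4) = 0.5714.
Starting from state 4, the probability is 0.5714.

0.5714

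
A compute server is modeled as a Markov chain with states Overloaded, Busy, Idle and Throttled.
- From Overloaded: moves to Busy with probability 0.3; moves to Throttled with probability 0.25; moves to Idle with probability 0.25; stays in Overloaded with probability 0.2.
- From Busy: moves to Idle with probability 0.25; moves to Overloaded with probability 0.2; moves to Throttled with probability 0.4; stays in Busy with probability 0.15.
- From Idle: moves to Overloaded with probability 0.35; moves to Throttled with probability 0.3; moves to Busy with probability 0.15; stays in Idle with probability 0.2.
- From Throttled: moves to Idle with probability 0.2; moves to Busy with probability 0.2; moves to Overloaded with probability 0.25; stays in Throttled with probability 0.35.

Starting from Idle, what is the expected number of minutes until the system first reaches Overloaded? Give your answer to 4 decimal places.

Let t(s) be the expected number of minutes to first reach Overloaded from state s, with t(Overloaded) = 0. Conditioning on the first minute:
t(Busy) = 1 + 0.15·t(Busy) + 0.25·t(Idle) + 0.4·t(Throttled)
t(Idle) = 1 + 0.15·t(Busy) + 0.2·t(Idle) + 0.3·t(Throttled)
t(Throttled) = 1 + 0.2·t(Busy) + 0.2·t(Idle) + 0.35·t(Throttled)
Solving: t(Busy) = 3.9819, t(Idle) = 3.4286, t(Throttled) = 3.8186.
Expected minutes from Idle to Overloaded: 3.4286.

3.4286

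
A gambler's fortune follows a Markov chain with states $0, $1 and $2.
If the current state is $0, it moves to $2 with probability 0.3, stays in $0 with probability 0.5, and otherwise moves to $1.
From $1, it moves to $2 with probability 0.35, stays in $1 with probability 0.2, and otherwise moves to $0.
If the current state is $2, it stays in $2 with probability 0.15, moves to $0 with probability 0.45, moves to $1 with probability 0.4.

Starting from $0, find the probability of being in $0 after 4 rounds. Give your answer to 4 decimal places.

Propagate the distribution vector 4 rounds from $0.
After 0 rounds: (1.0000, 0.0000, 0.0000)
After 1 round: (0.5000, 0.2000, 0.3000)
After 2 rounds: (0.4750, 0.2600, 0.2650)
After 3 rounds: (0.4738, 0.2530, 0.2733)
After 4 rounds: (0.4737, 0.2547, 0.2717)
P(in $0 after 4 rounds) = 0.4737

0.4737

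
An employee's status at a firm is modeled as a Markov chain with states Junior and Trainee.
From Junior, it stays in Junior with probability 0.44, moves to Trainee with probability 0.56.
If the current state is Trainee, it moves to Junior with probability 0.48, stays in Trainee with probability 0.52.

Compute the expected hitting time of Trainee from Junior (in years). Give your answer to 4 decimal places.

1.7857

Let t(s) be the expected number of years to first reach Trainee from state s, with t(Trainee) = 0. Conditioning on the first year:
t(Junior) = 1 + 0.44·t(Junior)
Solving: t(Junior) = 1.7857.
Expected years from Junior to Trainee: 1.7857.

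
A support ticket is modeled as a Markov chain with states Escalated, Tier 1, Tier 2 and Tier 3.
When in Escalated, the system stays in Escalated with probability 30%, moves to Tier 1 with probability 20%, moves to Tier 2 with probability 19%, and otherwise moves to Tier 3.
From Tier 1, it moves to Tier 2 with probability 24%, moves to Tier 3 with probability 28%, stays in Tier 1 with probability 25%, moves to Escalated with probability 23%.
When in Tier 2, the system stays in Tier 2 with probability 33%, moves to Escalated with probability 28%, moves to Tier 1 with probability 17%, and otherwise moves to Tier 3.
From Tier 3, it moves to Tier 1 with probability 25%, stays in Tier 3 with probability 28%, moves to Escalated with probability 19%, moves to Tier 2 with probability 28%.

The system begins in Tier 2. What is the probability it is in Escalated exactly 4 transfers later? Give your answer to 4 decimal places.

Propagate the distribution vector 4 transfers from Tier 2.
After 0 transfers: (0.0000, 0.0000, 1.0000, 0.0000)
After 1 transfer: (0.2800, 0.1700, 0.3300, 0.2200)
After 2 transfers: (0.2573, 0.2096, 0.2645, 0.2686)
After 3 transfers: (0.2505, 0.2160, 0.2617, 0.2718)
After 4 transfers: (0.2497, 0.2165, 0.2619, 0.2718)
P(in Escalated after 4 transfers) = 0.2497

0.2497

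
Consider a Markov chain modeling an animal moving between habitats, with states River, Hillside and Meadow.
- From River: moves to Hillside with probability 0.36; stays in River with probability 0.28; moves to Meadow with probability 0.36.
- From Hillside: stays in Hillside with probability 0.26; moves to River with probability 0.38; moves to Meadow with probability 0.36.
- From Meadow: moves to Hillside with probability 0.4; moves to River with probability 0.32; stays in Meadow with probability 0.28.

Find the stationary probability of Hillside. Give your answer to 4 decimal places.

0.3394

Let the stationary distribution be π with π = πP and π_1 + π_2 + π_3 = 1.
π_1 = 0.28·π_1 + 0.38·π_2 + 0.32·π_3
π_2 = 0.36·π_1 + 0.26·π_2 + 0.4·π_3
Solving with the normalization constraint gives π = (0.3273, 0.3394, 0.3333).
So the stationary probability of Hillside is 0.3394.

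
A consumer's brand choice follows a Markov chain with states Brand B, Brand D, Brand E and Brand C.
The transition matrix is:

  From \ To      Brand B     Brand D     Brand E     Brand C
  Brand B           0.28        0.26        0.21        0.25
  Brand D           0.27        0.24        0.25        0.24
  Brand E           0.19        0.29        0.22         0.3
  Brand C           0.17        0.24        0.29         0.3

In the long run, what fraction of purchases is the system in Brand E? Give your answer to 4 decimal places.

0.2446

Let the stationary distribution be π with π = πP and π_1 + π_2 + π_3 + π_4 = 1.
π_1 = 0.28·π_1 + 0.27·π_2 + 0.19·π_3 + 0.17·π_4
π_2 = 0.26·π_1 + 0.24·π_2 + 0.29·π_3 + 0.24·π_4
π_3 = 0.21·π_1 + 0.25·π_2 + 0.22·π_3 + 0.29·π_4
Solving with the normalization constraint gives π = (0.2254, 0.2567, 0.2446, 0.2733).
So the stationary probability of Brand E is 0.2446.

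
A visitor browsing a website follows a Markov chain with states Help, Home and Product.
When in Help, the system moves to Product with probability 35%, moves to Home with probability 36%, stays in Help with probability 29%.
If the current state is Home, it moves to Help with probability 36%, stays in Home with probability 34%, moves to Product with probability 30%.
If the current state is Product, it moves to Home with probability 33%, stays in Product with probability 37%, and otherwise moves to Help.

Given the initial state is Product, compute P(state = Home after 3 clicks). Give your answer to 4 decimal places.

Propagate the distribution vector 3 clicks from Product.
After 0 clicks: (0.0000, 0.0000, 1.0000)
After 1 click: (0.3000, 0.3300, 0.3700)
After 2 clicks: (0.3168, 0.3423, 0.3409)
After 3 clicks: (0.3174, 0.3429, 0.3397)
P(in Home after 3 clicks) = 0.3429

0.3429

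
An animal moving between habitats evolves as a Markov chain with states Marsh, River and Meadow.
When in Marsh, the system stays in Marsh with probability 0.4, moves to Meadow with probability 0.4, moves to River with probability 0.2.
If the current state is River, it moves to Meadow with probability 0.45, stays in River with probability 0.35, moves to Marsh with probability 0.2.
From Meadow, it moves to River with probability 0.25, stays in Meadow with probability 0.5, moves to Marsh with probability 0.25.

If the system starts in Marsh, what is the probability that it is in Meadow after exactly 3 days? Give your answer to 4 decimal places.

Propagate the distribution vector 3 days from Marsh.
After 0 days: (1.0000, 0.0000, 0.0000)
After 1 day: (0.4000, 0.2000, 0.4000)
After 2 days: (0.3000, 0.2500, 0.4500)
After 3 days: (0.2825, 0.2600, 0.4575)
P(in Meadow after 3 days) = 0.4575

0.4575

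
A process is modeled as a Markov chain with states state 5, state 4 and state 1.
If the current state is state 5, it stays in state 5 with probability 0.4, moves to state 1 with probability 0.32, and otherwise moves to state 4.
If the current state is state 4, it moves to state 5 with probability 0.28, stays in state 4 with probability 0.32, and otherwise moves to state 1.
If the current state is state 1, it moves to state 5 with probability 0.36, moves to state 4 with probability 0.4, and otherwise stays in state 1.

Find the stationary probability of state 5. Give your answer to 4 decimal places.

Let the stationary distribution be π with π = πP and π_1 + π_2 + π_3 = 1.
π_1 = 0.4·π_1 + 0.28·π_2 + 0.36·π_3
π_2 = 0.28·π_1 + 0.32·π_2 + 0.4·π_3
Solving with the normalization constraint gives π = (0.3474, 0.3318, 0.3209).
So the stationary probability of state 5 is 0.3474.

0.3474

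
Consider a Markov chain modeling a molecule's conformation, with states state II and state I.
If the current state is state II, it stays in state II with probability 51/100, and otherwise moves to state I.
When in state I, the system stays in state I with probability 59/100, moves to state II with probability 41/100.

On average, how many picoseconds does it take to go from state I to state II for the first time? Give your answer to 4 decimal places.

Let t(s) be the expected number of picoseconds to first reach state II from state s, with t(state II) = 0. Conditioning on the first picosecond:
t(state I) = 1 + 0.59·t(state I)
Solving: t(state I) = 2.4390.
Expected picoseconds from state I to state II: 2.4390.

2.4390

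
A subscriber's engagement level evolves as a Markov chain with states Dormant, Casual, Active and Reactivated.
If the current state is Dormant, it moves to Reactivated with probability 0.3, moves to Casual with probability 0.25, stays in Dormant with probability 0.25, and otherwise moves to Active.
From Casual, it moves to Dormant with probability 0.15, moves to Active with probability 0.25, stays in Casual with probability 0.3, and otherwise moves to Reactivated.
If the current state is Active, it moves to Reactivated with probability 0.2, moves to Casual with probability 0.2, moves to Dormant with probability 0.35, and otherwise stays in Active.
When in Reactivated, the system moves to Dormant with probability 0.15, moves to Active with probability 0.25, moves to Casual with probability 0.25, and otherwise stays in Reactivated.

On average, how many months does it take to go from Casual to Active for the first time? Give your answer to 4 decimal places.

4.1379

Let t(s) be the expected number of months to first reach Active from state s, with t(Active) = 0. Conditioning on the first month:
t(Dormant) = 1 + 0.25·t(Dormant) + 0.25·t(Casual) + 0.3·t(Reactivated)
t(Casual) = 1 + 0.15·t(Dormant) + 0.3·t(Casual) + 0.3·t(Reactivated)
t(Reactivated) = 1 + 0.15·t(Dormant) + 0.25·t(Casual) + 0.35·t(Reactivated)
Solving: t(Dormant) = 4.3678, t(Casual) = 4.1379, t(Reactivated) = 4.1379.
Expected months from Casual to Active: 4.1379.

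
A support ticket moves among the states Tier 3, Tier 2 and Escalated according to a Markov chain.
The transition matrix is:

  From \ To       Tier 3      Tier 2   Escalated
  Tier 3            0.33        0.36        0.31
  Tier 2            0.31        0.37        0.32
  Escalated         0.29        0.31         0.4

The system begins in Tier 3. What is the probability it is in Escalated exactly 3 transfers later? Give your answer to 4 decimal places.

0.3442

Propagate the distribution vector 3 transfers from Tier 3.
After 0 transfers: (1.0000, 0.0000, 0.0000)
After 1 transfer: (0.3300, 0.3600, 0.3100)
After 2 transfers: (0.3104, 0.3481, 0.3415)
After 3 transfers: (0.3094, 0.3464, 0.3442)
P(in Escalated after 3 transfers) = 0.3442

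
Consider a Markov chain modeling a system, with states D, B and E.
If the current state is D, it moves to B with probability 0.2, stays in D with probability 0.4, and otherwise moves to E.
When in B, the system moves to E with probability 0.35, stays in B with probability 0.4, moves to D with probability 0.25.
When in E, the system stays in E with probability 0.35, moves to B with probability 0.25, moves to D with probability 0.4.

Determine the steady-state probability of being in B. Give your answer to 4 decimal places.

Let the stationary distribution be π with π = πP and π_1 + π_2 + π_3 = 1.
π_1 = 0.4·π_1 + 0.25·π_2 + 0.4·π_3
π_2 = 0.2·π_1 + 0.4·π_2 + 0.25·π_3
Solving with the normalization constraint gives π = (0.3591, 0.2730, 0.3680).
So the stationary probability of B is 0.2730.

0.2730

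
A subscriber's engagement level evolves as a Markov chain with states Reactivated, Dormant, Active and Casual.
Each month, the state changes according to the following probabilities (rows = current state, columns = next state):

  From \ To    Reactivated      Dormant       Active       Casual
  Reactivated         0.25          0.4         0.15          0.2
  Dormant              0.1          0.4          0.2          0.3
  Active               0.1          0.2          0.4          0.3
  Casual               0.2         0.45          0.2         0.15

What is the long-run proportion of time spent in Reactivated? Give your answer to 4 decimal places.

Let the stationary distribution be π with π = πP and π_1 + π_2 + π_3 + π_4 = 1.
π_1 = 0.25·π_1 + 0.1·π_2 + 0.1·π_3 + 0.2·π_4
π_2 = 0.4·π_1 + 0.4·π_2 + 0.2·π_3 + 0.45·π_4
π_3 = 0.15·π_1 + 0.2·π_2 + 0.4·π_3 + 0.2·π_4
Solving with the normalization constraint gives π = (0.1468, 0.3642, 0.2408, 0.2481).
So the stationary probability of Reactivated is 0.1468.

0.1468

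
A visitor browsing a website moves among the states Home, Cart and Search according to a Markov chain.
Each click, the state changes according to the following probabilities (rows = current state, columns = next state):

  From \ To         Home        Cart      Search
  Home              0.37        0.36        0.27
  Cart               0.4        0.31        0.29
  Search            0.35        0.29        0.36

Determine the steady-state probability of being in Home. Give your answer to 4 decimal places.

0.3736

Let the stationary distribution be π with π = πP and π_1 + π_2 + π_3 = 1.
π_1 = 0.37·π_1 + 0.4·π_2 + 0.35·π_3
π_2 = 0.36·π_1 + 0.31·π_2 + 0.29·π_3
Solving with the normalization constraint gives π = (0.3736, 0.3226, 0.3038).
So the stationary probability of Home is 0.3736.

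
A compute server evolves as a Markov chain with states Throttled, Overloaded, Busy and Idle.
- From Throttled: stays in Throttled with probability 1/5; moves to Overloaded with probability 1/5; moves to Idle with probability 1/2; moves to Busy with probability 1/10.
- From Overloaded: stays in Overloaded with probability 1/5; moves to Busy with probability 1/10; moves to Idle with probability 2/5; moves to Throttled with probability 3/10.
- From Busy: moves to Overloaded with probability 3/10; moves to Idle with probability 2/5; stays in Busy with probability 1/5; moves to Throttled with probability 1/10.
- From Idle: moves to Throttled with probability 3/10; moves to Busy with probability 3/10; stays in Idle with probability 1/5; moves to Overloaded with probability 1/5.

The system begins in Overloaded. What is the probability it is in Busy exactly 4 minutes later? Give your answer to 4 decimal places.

Propagate the distribution vector 4 minutes from Overloaded.
After 0 minutes: (0.0000, 1.0000, 0.0000, 0.0000)
After 1 minute: (0.3000, 0.2000, 0.1000, 0.4000)
After 2 minutes: (0.2500, 0.2100, 0.1900, 0.3500)
After 3 minutes: (0.2370, 0.2190, 0.1890, 0.3550)
After 4 minutes: (0.2385, 0.2189, 0.1899, 0.3527)
P(in Busy after 4 minutes) = 0.1899

0.1899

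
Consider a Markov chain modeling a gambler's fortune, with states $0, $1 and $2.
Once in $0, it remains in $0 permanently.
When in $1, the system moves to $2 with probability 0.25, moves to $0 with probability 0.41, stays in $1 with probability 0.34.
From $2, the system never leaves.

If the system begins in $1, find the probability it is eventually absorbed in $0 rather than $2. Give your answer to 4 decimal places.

Let h(s) be the probability of absorption at $0 starting from transient state s. Then h($0) = 1 and h($2) = 0. By first-step analysis:
h($1) = 0.41·1 + 0.34·h($1) + 0.25·0
Solving: h($1) = 0.6212.
Starting from $1, the probability is 0.6212.

0.6212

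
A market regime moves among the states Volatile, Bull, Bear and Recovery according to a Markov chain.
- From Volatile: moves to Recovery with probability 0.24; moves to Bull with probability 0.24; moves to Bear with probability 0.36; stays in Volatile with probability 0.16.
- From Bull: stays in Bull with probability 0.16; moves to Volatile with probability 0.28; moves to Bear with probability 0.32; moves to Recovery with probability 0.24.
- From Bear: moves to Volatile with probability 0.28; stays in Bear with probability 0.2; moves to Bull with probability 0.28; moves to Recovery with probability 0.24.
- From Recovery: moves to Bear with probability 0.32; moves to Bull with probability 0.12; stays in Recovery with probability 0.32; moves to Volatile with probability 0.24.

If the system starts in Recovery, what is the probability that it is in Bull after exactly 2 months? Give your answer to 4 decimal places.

Propagate the distribution vector 2 months from Recovery.
After 0 months: (0.0000, 0.0000, 0.0000, 1.0000)
After 1 month: (0.2400, 0.1200, 0.3200, 0.3200)
After 2 months: (0.2384, 0.2048, 0.2912, 0.2656)
P(in Bull after 2 months) = 0.2048

0.2048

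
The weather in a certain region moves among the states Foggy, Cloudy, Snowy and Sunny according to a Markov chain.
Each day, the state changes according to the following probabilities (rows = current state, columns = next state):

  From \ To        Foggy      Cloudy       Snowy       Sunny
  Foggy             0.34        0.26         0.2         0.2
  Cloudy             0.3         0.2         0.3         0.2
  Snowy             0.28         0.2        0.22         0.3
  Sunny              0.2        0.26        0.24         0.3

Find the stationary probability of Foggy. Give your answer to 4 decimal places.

0.2816

Let the stationary distribution be π with π = πP and π_1 + π_2 + π_3 + π_4 = 1.
π_1 = 0.34·π_1 + 0.3·π_2 + 0.28·π_3 + 0.2·π_4
π_2 = 0.26·π_1 + 0.2·π_2 + 0.2·π_3 + 0.26·π_4
π_3 = 0.2·π_1 + 0.3·π_2 + 0.22·π_3 + 0.24·π_4
Solving with the normalization constraint gives π = (0.2816, 0.2318, 0.2379, 0.2487).
So the stationary probability of Foggy is 0.2816.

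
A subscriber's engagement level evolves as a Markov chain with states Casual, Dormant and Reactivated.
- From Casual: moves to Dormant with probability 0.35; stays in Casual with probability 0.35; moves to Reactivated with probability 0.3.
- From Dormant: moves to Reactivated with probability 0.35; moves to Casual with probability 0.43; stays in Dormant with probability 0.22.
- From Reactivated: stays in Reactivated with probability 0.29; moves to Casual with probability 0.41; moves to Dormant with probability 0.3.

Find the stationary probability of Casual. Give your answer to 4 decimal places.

0.3924

Let the stationary distribution be π with π = πP and π_1 + π_2 + π_3 = 1.
π_1 = 0.35·π_1 + 0.43·π_2 + 0.41·π_3
π_2 = 0.35·π_1 + 0.22·π_2 + 0.3·π_3
Solving with the normalization constraint gives π = (0.3924, 0.2959, 0.3117).
So the stationary probability of Casual is 0.3924.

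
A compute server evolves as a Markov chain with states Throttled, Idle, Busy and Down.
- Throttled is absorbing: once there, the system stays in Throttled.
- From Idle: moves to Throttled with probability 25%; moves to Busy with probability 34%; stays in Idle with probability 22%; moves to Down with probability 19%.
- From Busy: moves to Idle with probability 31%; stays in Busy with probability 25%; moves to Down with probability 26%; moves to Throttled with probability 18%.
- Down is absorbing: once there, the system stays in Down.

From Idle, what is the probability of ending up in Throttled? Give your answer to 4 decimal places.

Let h(s) be the probability of absorption at Throttled starting from transient state s. Then h(Throttled) = 1 and h(Down) = 0. By first-step analysis:
h(Idle) = 0.25·1 + 0.22·h(Idle) + 0.34·h(Busy) + 0.19·0
h(Busy) = 0.18·1 + 0.31·h(Idle) + 0.25·h(Busy) + 0.26·0
Solving: h(Idle) = 0.5186, h(Busy) = 0.4543.
Starting from Idle, the probability is 0.5186.

0.5186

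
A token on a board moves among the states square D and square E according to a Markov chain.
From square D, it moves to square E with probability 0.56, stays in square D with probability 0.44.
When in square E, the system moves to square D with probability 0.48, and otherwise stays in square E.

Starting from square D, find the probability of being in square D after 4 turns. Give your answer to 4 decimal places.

Propagate the distribution vector 4 turns from square D.
After 0 turns: (1.0000, 0.0000)
After 1 turn: (0.4400, 0.5600)
After 2 turns: (0.4624, 0.5376)
After 3 turns: (0.4615, 0.5385)
After 4 turns: (0.4615, 0.5385)
P(in square D after 4 turns) = 0.4615

0.4615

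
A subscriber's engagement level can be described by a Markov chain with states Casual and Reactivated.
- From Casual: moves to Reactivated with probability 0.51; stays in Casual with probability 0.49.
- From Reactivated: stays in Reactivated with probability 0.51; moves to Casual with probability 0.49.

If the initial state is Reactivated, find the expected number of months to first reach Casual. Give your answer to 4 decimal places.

2.0408

Let t(s) be the expected number of months to first reach Casual from state s, with t(Casual) = 0. Conditioning on the first month:
t(Reactivated) = 1 + 0.51·t(Reactivated)
Solving: t(Reactivated) = 2.0408.
Expected months from Reactivated to Casual: 2.0408.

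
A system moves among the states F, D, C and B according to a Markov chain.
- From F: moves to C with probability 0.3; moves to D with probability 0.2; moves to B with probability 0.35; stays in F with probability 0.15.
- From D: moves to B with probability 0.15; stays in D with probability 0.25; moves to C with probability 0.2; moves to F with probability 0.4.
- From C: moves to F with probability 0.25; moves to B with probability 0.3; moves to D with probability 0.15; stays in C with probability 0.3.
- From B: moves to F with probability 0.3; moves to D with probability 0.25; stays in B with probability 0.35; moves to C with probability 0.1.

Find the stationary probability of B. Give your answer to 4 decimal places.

Let the stationary distribution be π with π = πP and π_1 + π_2 + π_3 + π_4 = 1.
π_1 = 0.15·π_1 + 0.4·π_2 + 0.25·π_3 + 0.3·π_4
π_2 = 0.2·π_1 + 0.25·π_2 + 0.15·π_3 + 0.25·π_4
π_3 = 0.3·π_1 + 0.2·π_2 + 0.3·π_3 + 0.1·π_4
Solving with the normalization constraint gives π = (0.2700, 0.2146, 0.2193, 0.2961).
So the stationary probability of B is 0.2961.

0.2961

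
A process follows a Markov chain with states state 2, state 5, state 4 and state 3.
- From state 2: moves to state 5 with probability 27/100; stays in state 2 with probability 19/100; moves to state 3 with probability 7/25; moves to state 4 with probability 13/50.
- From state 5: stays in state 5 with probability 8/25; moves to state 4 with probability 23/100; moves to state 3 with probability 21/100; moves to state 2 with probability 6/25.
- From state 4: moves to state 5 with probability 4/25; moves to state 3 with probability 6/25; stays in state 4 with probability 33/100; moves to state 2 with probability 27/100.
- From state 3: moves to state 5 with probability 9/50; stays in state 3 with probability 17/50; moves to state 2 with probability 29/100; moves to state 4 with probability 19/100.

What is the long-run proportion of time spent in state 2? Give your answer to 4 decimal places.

Let the stationary distribution be π with π = πP and π_1 + π_2 + π_3 + π_4 = 1.
π_1 = 0.19·π_1 + 0.24·π_2 + 0.27·π_3 + 0.29·π_4
π_2 = 0.27·π_1 + 0.32·π_2 + 0.16·π_3 + 0.18·π_4
π_3 = 0.26·π_1 + 0.23·π_2 + 0.33·π_3 + 0.19·π_4
Solving with the normalization constraint gives π = (0.2486, 0.2295, 0.2518, 0.2701).
So the stationary probability of state 2 is 0.2486.

0.2486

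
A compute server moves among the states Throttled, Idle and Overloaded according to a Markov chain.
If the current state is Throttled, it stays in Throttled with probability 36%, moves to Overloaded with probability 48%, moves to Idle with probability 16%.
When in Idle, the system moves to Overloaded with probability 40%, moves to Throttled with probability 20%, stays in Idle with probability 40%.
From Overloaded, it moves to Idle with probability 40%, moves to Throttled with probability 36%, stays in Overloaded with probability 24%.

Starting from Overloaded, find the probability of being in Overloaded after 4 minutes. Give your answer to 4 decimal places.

0.3670

Propagate the distribution vector 4 minutes from Overloaded.
After 0 minutes: (0.0000, 0.0000, 1.0000)
After 1 minute: (0.3600, 0.4000, 0.2400)
After 2 minutes: (0.2960, 0.3136, 0.3904)
After 3 minutes: (0.3098, 0.3290, 0.3612)
After 4 minutes: (0.3074, 0.3256, 0.3670)
P(in Overloaded after 4 minutes) = 0.3670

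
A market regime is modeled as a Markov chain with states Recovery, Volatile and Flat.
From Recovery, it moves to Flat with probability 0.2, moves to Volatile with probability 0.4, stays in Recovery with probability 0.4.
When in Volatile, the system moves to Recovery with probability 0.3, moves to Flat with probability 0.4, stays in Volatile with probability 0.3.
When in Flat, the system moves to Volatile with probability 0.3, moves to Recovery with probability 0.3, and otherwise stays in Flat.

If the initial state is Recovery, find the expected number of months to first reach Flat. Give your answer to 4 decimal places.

Let t(s) be the expected number of months to first reach Flat from state s, with t(Flat) = 0. Conditioning on the first month:
t(Recovery) = 1 + 0.4·t(Recovery) + 0.4·t(Volatile)
t(Volatile) = 1 + 0.3·t(Recovery) + 0.3·t(Volatile)
Solving: t(Recovery) = 3.6667, t(Volatile) = 3.0000.
Expected months from Recovery to Flat: 3.6667.

3.6667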